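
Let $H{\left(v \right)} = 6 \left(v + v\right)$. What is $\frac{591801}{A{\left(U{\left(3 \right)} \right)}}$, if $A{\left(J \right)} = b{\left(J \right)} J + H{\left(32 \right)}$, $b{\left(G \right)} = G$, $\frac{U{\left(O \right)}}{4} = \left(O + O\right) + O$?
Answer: $\frac{28181}{80} \approx 352.26$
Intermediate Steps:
$U{\left(O \right)} = 12 O$ ($U{\left(O \right)} = 4 \left(\left(O + O\right) + O\right) = 4 \left(2 O + O\right) = 4 \cdot 3 O = 12 O$)
$H{\left(v \right)} = 12 v$ ($H{\left(v \right)} = 6 \cdot 2 v = 12 v$)
$A{\left(J \right)} = 384 + J^{2}$ ($A{\left(J \right)} = J J + 12 \cdot 32 = J^{2} + 384 = 384 + J^{2}$)
$\frac{591801}{A{\left(U{\left(3 \right)} \right)}} = \frac{591801}{384 + \left(12 \cdot 3\right)^{2}} = \frac{591801}{384 + 36^{2}} = \frac{591801}{384 + 1296} = \frac{591801}{1680} = 591801 \cdot \frac{1}{1680} = \frac{28181}{80}$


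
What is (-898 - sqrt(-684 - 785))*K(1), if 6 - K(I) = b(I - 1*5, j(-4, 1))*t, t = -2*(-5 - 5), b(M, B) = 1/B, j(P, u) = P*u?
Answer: -9878 - 11*I*sqrt(1469) ≈ -9878.0 - 421.6*I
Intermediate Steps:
t = 20 (t = -2*(-10) = 20)
K(I) = 11 (K(I) = 6 - 20/((-4*1)) = 6 - 20/(-4) = 6 - (-1)*20/4 = 6 - 1*(-5) = 6 + 5 = 11)
(-898 - sqrt(-684 - 785))*K(1) = (-898 - sqrt(-684 - 785))*11 = (-898 - sqrt(-1469))*11 = (-898 - I*sqrt(1469))*11 = -9878 - 11*I*sqrt(1469)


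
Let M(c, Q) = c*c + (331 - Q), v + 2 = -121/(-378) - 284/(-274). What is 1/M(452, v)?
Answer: 51786/10597261429 ≈ 4.8867e-6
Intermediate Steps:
v = -33319/51786 (v = -2 + (-121/(-378) - 284/(-274)) = -2 + (-121*(-1/378) - 284*(-1/274)) = -2 + (121/378 + 142/137) = -2 + 70253/51786 = -33319/51786 ≈ -0.64340)
M(c, Q) = 331 + c² - Q (M(c, Q) = c² + (331 - Q) = 331 + c² - Q)
1/M(452, v) = 1/(331 + 452² - 1*(-33319/51786)) = 1/(331 + 204304 + 33319/51786) = 1/(10597261429/51786) = 51786/10597261429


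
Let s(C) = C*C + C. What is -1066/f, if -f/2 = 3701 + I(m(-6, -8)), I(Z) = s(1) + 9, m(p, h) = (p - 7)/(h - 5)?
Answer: 533/3712 ≈ 0.14359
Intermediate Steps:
s(C) = C + C**2 (s(C) = C**2 + C = C + C**2)
m(p, h) = (-7 + p)/(-5 + h)
I(Z) = 11 (I(Z) = 1*(1 + 1) + 9 = 1*2 + 9 = 2 + 9 = 11)
f = -7424 (f = -2*(3701 + 11) = -2*3712 = -7424)
-1066/f = -1066/(-7424) = -1066*(-1/7424) = 533/3712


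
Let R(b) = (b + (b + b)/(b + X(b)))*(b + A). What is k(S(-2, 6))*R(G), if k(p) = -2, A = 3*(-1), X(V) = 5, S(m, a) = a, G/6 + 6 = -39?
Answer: -7754292/53 ≈ -1.4631e+5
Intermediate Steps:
G = -270 (G = -36 + 6*(-39) = -36 - 234 = -270)
A = -3
R(b) = (-3 + b)*(b + 2*b/(5 + b)) (R(b) = (b + (b + b)/(b + 5))*(b - 3) = (b + (2*b)/(5 + b))*(-3 + b) = (b + 2*b/(5 + b))*(-3 + b) = (-3 + b)*(b + 2*b/(5 + b)))
k(S(-2, 6))*R(G) = -(-540)*(-21 + (-270)² + 4*(-270))/(5 - 270) = -(-540)*(-21 + 72900 - 1080)/(-265) = -(-540)*(-1)*71799/265 = -2*3877146/53 = -7754292/53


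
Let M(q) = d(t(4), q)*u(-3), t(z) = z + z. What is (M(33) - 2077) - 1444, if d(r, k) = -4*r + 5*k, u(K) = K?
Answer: -3920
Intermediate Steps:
t(z) = 2*z
M(q) = 96 - 15*q (M(q) = (-8*4 + 5*q)*(-3) = (-4*8 + 5*q)*(-3) = (-32 + 5*q)*(-3) = 96 - 15*q)
(M(33) - 2077) - 1444 = ((96 - 15*33) - 2077) - 1444 = ((96 - 495) - 2077) - 1444 = (-399 - 2077) - 1444 = -2476 - 1444 = -3920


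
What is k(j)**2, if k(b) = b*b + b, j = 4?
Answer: 400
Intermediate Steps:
k(b) = b + b**2 (k(b) = b**2 + b = b + b**2)
k(j)**2 = (4*(1 + 4))**2 = (4*5)**2 = 20**2 = 400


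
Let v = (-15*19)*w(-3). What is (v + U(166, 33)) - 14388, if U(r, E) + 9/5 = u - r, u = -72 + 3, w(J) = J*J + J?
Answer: -81674/5 ≈ -16335.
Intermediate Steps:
w(J) = J + J² (w(J) = J² + J = J + J²)
u = -69
U(r, E) = -354/5 - r (U(r, E) = -9/5 + (-69 - r) = -354/5 - r)
v = -1710 (v = (-15*19)*(-3*(1 - 3)) = -(-855)*(-2) = -285*6 = -1710)
(v + U(166, 33)) - 14388 = (-1710 + (-354/5 - 1*166)) - 14388 = (-1710 + (-354/5 - 166)) - 14388 = (-1710 - 1184/5) - 14388 = -9734/5 - 14388 = -81674/5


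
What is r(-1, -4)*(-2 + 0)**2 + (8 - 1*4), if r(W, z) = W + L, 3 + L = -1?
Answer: -16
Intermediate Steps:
L = -4 (L = -3 - 1 = -4)
r(W, z) = -4 + W (r(W, z) = W - 4 = -4 + W)
r(-1, -4)*(-2 + 0)**2 + (8 - 1*4) = (-4 - 1)*(-2 + 0)**2 + (8 - 1*4) = -5*(-2)**2 + (8 - 4) = -5*4 + 4 = -20 + 4 = -16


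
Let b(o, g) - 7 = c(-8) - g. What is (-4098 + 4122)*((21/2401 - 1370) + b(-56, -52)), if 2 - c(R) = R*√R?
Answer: -10775616/343 + 384*I*√2 ≈ -31416.0 + 543.06*I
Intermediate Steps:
c(R) = 2 - R^(3/2) (c(R) = 2 - R*√R = 2 - R^(3/2))
b(o, g) = 9 - g + 16*I*√2 (b(o, g) = 7 + ((2 - (-8)^(3/2)) - g) = 7 + ((2 - (-16)*I*√2) - g) = 7 + ((2 + 16*I*√2) - g) = 7 + (2 - g + 16*I*√2) = 9 - g + 16*I*√2)
(-4098 + 4122)*((21/2401 - 1370) + b(-56, -52)) = (-4098 + 4122)*((21/2401 - 1370) + (9 - 1*(-52) + 16*I*√2)) = 24*((21*(1/2401) - 1370) + (9 + 52 + 16*I*√2)) = 24*((3/343 - 1370) + (61 + 16*I*√2)) = 24*(-469907/343 + (61 + 16*I*√2)) = 24*(-448984/343 + 16*I*√2) = -10775616/343 + 384*I*√2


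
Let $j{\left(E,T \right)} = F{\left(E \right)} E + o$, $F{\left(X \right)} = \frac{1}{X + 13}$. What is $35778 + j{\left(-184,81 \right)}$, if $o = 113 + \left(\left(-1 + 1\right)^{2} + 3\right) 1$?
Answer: $\frac{6138058}{171} \approx 35895.0$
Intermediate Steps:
$F{\left(X \right)} = \frac{1}{13 + X}$
$o = 116$ ($o = 113 + \left(0^{2} + 3\right) 1 = 113 + \left(0 + 3\right) 1 = 113 + 3 \cdot 1 = 113 + 3 = 116$)
$j{\left(E,T \right)} = 116 + \frac{E}{13 + E}$ ($j{\left(E,T \right)} = \frac{E}{13 + E} + 116 = 116 + \frac{E}{13 + E}$)
$35778 + j{\left(-184,81 \right)} = 35778 + \frac{13 \left(116 + 9 \left(-184\right)\right)}{13 - 184} = 35778 + \frac{13 \left(116 - 1656\right)}{-171} = 35778 + 13 \left(- \frac{1}{171}\right) \left(-1540\right) = 35778 + \frac{20020}{171} = \frac{6138058}{171}$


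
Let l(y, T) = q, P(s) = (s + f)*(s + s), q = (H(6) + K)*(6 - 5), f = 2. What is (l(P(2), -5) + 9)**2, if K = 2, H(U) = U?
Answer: 289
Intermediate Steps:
q = 8 (q = (6 + 2)*(6 - 5) = 8*1 = 8)
P(s) = 2*s*(2 + s) (P(s) = (s + 2)*(s + s) = (2 + s)*(2*s) = 2*s*(2 + s))
l(y, T) = 8
(l(P(2), -5) + 9)**2 = (8 + 9)**2 = 17**2 = 289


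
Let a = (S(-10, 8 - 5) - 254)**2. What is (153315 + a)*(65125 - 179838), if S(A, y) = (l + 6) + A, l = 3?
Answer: -25046436420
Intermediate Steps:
S(A, y) = 9 + A (S(A, y) = (3 + 6) + A = 9 + A)
a = 65025 (a = ((9 - 10) - 254)**2 = (-1 - 254)**2 = (-255)**2 = 65025)
(153315 + a)*(65125 - 179838) = (153315 + 65025)*(65125 - 179838) = 218340*(-114713) = -25046436420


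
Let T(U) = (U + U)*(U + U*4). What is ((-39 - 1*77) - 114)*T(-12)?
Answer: -331200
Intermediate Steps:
T(U) = 10*U**2 (T(U) = (2*U)*(U + 4*U) = (2*U)*(5*U) = 10*U**2)
((-39 - 1*77) - 114)*T(-12) = ((-39 - 1*77) - 114)*(10*(-12)**2) = ((-39 - 77) - 114)*(10*144) = (-116 - 114)*1440 = -230*1440 = -331200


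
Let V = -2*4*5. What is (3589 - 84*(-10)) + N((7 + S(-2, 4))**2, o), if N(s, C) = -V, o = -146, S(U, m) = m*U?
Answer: 4469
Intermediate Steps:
S(U, m) = U*m
V = -40 (V = -8*5 = -40)
N(s, C) = 40 (N(s, C) = -1*(-40) = 40)
(3589 - 84*(-10)) + N((7 + S(-2, 4))**2, o) = (3589 - 84*(-10)) + 40 = (3589 + 840) + 40 = 4429 + 40 = 4469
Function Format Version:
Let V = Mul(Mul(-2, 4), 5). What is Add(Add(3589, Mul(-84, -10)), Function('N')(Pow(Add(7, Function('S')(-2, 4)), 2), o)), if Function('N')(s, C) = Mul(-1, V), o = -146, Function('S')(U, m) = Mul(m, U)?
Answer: 4469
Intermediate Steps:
Function('S')(U, m) = Mul(U, m)
V = -40 (V = Mul(-8, 5) = -40)
Function('N')(s, C) = 40 (Function('N')(s, C) = Mul(-1, -40) = 40)
Add(Add(3589, Mul(-84, -10)), Function('N')(Pow(Add(7, Function('S')(-2, 4)), 2), o)) = Add(Add(3589, Mul(-84, -10)), 40) = Add(Add(3589, 840), 40) = Add(4429, 40) = 4469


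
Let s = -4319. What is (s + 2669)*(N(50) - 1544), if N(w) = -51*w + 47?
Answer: 6677550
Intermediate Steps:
N(w) = 47 - 51*w
(s + 2669)*(N(50) - 1544) = (-4319 + 2669)*((47 - 51*50) - 1544) = -1650*((47 - 2550) - 1544) = -1650*(-2503 - 1544) = -1650*(-4047) = 6677550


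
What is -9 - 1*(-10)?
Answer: 1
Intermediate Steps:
-9 - 1*(-10) = -9 + 10 = 1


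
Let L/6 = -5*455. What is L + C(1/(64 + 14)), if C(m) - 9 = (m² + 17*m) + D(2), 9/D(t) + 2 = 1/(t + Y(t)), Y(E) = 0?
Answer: -83027021/6084 ≈ -13647.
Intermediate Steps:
L = -13650 (L = 6*(-5*455) = 6*(-2275) = -13650)
D(t) = 9/(-2 + 1/t) (D(t) = 9/(-2 + 1/(t + 0)) = 9/(-2 + 1/t))
C(m) = 3 + m² + 17*m (C(m) = 9 + ((m² + 17*m) - 9*2/(-1 + 2*2)) = 9 + ((m² + 17*m) - 9*2/(-1 + 4)) = 9 + ((m² + 17*m) - 9*2/3) = 9 + ((m² + 17*m) - 9*2*⅓) = 9 + ((m² + 17*m) - 6) = 9 + (-6 + m² + 17*m) = 3 + m² + 17*m)
L + C(1/(64 + 14)) = -13650 + (3 + (1/(64 + 14))² + 17/(64 + 14)) = -13650 + (3 + (1/78)² + 17/78) = -13650 + (3 + (1/78)² + 17*(1/78)) = -13650 + (3 + 1/6084 + 17/78) = -13650 + 19579/6084 = -83027021/6084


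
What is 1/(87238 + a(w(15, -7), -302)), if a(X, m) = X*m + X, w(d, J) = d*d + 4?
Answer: 1/18309 ≈ 5.4618e-5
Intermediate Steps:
w(d, J) = 4 + d**2 (w(d, J) = d**2 + 4 = 4 + d**2)
a(X, m) = X + X*m
1/(87238 + a(w(15, -7), -302)) = 1/(87238 + (4 + 15**2)*(1 - 302)) = 1/(87238 + (4 + 225)*(-301)) = 1/(87238 + 229*(-301)) = 1/(87238 - 68929) = 1/18309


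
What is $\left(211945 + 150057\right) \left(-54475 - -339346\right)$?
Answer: $103123871742$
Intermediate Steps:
$\left(211945 + 150057\right) \left(-54475 - -339346\right) = 362002 \left(-54475 + 339346\right) = 362002 \cdot 284871 = 103123871742$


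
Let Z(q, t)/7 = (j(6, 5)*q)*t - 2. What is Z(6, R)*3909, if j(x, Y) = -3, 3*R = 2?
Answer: -383082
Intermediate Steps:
R = ⅔ (R = (⅓)*2 = ⅔ ≈ 0.66667)
Z(q, t) = -14 - 21*q*t (Z(q, t) = 7*((-3*q)*t - 2) = 7*(-3*q*t - 2) = 7*(-2 - 3*q*t) = -14 - 21*q*t)
Z(6, R)*3909 = (-14 - 21*6*⅔)*3909 = (-14 - 84)*3909 = -98*3909 = -383082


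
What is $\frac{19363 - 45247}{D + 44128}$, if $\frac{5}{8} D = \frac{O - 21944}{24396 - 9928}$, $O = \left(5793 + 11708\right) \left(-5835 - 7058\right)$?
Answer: $- \frac{234056070}{173365103} \approx -1.3501$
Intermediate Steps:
$O = -225640393$ ($O = 17501 \left(-12893\right) = -225640393$)
$D = - \frac{451324674}{18085}$ ($D = \frac{8 \frac{-225640393 - 21944}{24396 - 9928}}{5} = \frac{8 \left(- \frac{225662337}{14468}\right)}{5} = \frac{8 \left(\left(-225662337\right) \frac{1}{14468}\right)}{5} = \frac{8}{5} \left(- \frac{225662337}{14468}\right) = - \frac{451324674}{18085} \approx -24956.0$)
$\frac{19363 - 45247}{D + 44128} = \frac{19363 - 45247}{- \frac{451324674}{18085} + 44128} = - \frac{25884}{\frac{346730206}{18085}} = \left(-25884\right) \frac{18085}{346730206} = - \frac{234056070}{173365103}$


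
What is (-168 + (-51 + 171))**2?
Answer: 2304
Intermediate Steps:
(-168 + (-51 + 171))**2 = (-168 + 120)**2 = (-48)**2 = 2304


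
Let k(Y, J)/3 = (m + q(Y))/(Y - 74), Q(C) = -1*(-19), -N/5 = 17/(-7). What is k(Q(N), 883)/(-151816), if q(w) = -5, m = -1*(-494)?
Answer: 1467/8349880 ≈ 0.00017569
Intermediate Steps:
m = 494
N = 85/7 (N = -85/(-7) = -85*(-1)/7 = -5*(-17/7) = 85/7 ≈ 12.143)
Q(C) = 19
k(Y, J) = 1467/(-74 + Y) (k(Y, J) = 3*((494 - 5)/(Y - 74)) = 3*(489/(-74 + Y)) = 1467/(-74 + Y))
k(Q(N), 883)/(-151816) = (1467/(-74 + 19))/(-151816) = (1467/(-55))*(-1/151816) = (1467*(-1/55))*(-1/151816) = -1467/55*(-1/151816) = 1467/8349880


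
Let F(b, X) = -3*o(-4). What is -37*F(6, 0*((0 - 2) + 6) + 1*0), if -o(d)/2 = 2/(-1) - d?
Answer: -444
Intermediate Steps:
o(d) = 4 + 2*d (o(d) = -2*(2/(-1) - d) = -2*(2*(-1) - d) = -2*(-2 - d) = 4 + 2*d)
F(b, X) = 12 (F(b, X) = -3*(4 + 2*(-4)) = -3*(4 - 8) = -3*(-4) = 12)
-37*F(6, 0*((0 - 2) + 6) + 1*0) = -37*12 = -444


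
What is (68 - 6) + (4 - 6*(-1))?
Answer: 72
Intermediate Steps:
(68 - 6) + (4 - 6*(-1)) = 62 + (4 + 6) = 62 + 10 = 72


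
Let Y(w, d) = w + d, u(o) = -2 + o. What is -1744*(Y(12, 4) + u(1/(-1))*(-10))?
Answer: -80224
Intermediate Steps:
Y(w, d) = d + w
-1744*(Y(12, 4) + u(1/(-1))*(-10)) = -1744*((4 + 12) + (-2 + 1/(-1))*(-10)) = -1744*(16 + (-2 - 1)*(-10)) = -1744*(16 - 3*(-10)) = -1744*(16 + 30) = -1744*46 = -80224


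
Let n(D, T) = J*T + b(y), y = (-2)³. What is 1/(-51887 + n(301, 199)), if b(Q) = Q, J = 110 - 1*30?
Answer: -1/35975 ≈ -2.7797e-5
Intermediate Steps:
J = 80 (J = 110 - 30 = 80)
y = -8
n(D, T) = -8 + 80*T (n(D, T) = 80*T - 8 = -8 + 80*T)
1/(-51887 + n(301, 199)) = 1/(-51887 + (-8 + 80*199)) = 1/(-51887 + (-8 + 15920)) = 1/(-51887 + 15912) = 1/(-35975) = -1/35975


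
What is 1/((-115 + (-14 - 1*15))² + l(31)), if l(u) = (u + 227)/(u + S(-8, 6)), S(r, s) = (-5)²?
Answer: 28/580737 ≈ 4.8215e-5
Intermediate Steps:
S(r, s) = 25
l(u) = (227 + u)/(25 + u) (l(u) = (u + 227)/(u + 25) = (227 + u)/(25 + u))
1/((-115 + (-14 - 1*15))² + l(31)) = 1/((-115 + (-14 - 1*15))² + (227 + 31)/(25 + 31)) = 1/((-115 + (-14 - 15))² + 258/56) = 1/((-115 - 29)² + (1/56)*258) = 1/((-144)² + 129/28) = 1/(20736 + 129/28) = 1/(580737/28) = 28/580737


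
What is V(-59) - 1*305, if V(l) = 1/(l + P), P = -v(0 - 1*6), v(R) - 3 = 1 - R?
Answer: -21046/69 ≈ -305.01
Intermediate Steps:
v(R) = 4 - R (v(R) = 3 + (1 - R) = 4 - R)
P = -10 (P = -(4 - (0 - 1*6)) = -(4 - (0 - 6)) = -(4 - 1*(-6)) = -(4 + 6) = -1*10 = -10)
V(l) = 1/(-10 + l) (V(l) = 1/(l - 10) = 1/(-10 + l))
V(-59) - 1*305 = 1/(-10 - 59) - 1*305 = 1/(-69) - 305 = -1/69 - 305 = -21046/69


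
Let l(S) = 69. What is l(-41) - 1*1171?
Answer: -1102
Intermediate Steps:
l(-41) - 1*1171 = 69 - 1*1171 = 69 - 1171 = -1102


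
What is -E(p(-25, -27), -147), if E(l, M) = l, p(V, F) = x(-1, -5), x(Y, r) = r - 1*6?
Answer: 11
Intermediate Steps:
x(Y, r) = -6 + r (x(Y, r) = r - 6 = -6 + r)
p(V, F) = -11 (p(V, F) = -6 - 5 = -11)
-E(p(-25, -27), -147) = -1*(-11) = 11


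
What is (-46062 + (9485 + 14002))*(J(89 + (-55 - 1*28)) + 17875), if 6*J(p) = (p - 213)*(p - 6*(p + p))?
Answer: -454931400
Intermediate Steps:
J(p) = -11*p*(-213 + p)/6 (J(p) = ((p - 213)*(p - 6*(p + p)))/6 = ((-213 + p)*(p - 12*p))/6 = ((-213 + p)*(-11*p))/6 = (-11*p*(-213 + p))/6 = -11*p*(-213 + p)/6)
(-46062 + (9485 + 14002))*(J(89 + (-55 - 1*28)) + 17875) = (-46062 + (9485 + 14002))*(11*(89 + (-55 - 1*28))*(213 - (89 + (-55 - 1*28)))/6 + 17875) = (-46062 + 23487)*(11*(89 + (-55 - 28))*(213 - (89 + (-55 - 28)))/6 + 17875) = -22575*(11*(89 - 83)*(213 - (89 - 83))/6 + 17875) = -22575*((11/6)*6*(213 - 1*6) + 17875) = -22575*((11/6)*6*(213 - 6) + 17875) = -22575*((11/6)*6*207 + 17875) = -22575*(2277 + 17875) = -22575*20152 = -454931400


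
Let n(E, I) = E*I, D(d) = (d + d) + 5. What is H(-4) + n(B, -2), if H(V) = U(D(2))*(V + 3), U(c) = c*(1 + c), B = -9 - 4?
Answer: -64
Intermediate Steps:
B = -13
D(d) = 5 + 2*d (D(d) = 2*d + 5 = 5 + 2*d)
H(V) = 270 + 90*V (H(V) = ((5 + 2*2)*(1 + (5 + 2*2)))*(V + 3) = ((5 + 4)*(1 + (5 + 4)))*(3 + V) = (9*(1 + 9))*(3 + V) = (9*10)*(3 + V) = 90*(3 + V) = 270 + 90*V)
H(-4) + n(B, -2) = (270 + 90*(-4)) - 13*(-2) = (270 - 360) + 26 = -90 + 26 = -64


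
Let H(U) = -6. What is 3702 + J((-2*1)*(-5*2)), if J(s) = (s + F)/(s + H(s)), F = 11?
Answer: 51859/14 ≈ 3704.2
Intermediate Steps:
J(s) = (11 + s)/(-6 + s) (J(s) = (s + 11)/(s - 6) = (11 + s)/(-6 + s))
3702 + J((-2*1)*(-5*2)) = 3702 + (11 + (-2*1)*(-5*2))/(-6 + (-2*1)*(-5*2)) = 3702 + (11 - 2*(-10))/(-6 - 2*(-10)) = 3702 + (11 + 20)/(-6 + 20) = 3702 + 31/14 = 51859/14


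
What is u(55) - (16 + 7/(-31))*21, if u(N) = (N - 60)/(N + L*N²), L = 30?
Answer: -186495340/562991 ≈ -331.26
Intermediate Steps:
u(N) = (-60 + N)/(N + 30*N²) (u(N) = (N - 60)/(N + 30*N²) = (-60 + N)/(N + 30*N²))
u(55) - (16 + 7/(-31))*21 = (-60 + 55)/(55*(1 + 30*55)) - (16 + 7/(-31))*21 = (1/55)*(-5)/(1 + 1650) - (16 + 7*(-1/31))*21 = (1/55)*(-5)/1651 - (16 - 7/31)*21 = (1/55)*(1/1651)*(-5) - 489*21/31 = -1/18161 - 1*10269/31 = -1/18161 - 10269/31 = -186495340/562991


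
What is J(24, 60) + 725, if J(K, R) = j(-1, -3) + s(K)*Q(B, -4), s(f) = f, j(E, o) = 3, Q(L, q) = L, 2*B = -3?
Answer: 692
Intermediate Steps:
B = -3/2 (B = (1/2)*(-3) = -3/2 ≈ -1.5000)
J(K, R) = 3 - 3*K/2 (J(K, R) = 3 + K*(-3/2) = 3 - 3*K/2)
J(24, 60) + 725 = (3 - 3/2*24) + 725 = (3 - 36) + 725 = -33 + 725 = 692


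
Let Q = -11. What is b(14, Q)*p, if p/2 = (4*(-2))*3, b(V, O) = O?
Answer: 528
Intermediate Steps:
p = -48 (p = 2*((4*(-2))*3) = 2*(-8*3) = 2*(-24) = -48)
b(14, Q)*p = -11*(-48) = 528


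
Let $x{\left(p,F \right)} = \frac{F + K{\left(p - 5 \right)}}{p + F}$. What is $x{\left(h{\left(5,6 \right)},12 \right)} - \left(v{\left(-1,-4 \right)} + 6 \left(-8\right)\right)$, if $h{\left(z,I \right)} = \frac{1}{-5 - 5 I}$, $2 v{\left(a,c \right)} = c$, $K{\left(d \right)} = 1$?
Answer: $\frac{21405}{419} \approx 51.086$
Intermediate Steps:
$v{\left(a,c \right)} = \frac{c}{2}$
$x{\left(p,F \right)} = \frac{1 + F}{F + p}$ ($x{\left(p,F \right)} = \frac{F + 1}{p + F} = \frac{1 + F}{F + p}$)
$x{\left(h{\left(5,6 \right)},12 \right)} - \left(v{\left(-1,-4 \right)} + 6 \left(-8\right)\right) = \frac{1 + 12}{12 - \frac{1}{5 + 5 \cdot 6}} - \left(\frac{1}{2} \left(-4\right) + 6 \left(-8\right)\right) = \frac{1}{12 - \frac{1}{5 + 30}} \cdot 13 - \left(-2 - 48\right) = \frac{1}{12 - \frac{1}{35}} \cdot 13 - -50 = \frac{1}{12 - \frac{1}{35}} \cdot 13 + 50 = \frac{1}{\frac{419}{35}} \cdot 13 + 50 = \frac{35}{419} \cdot 13 + 50 = \frac{455}{419} + 50 = \frac{21405}{419}$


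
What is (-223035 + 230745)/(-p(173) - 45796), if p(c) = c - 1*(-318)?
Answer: -2570/15429 ≈ -0.16657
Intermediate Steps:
p(c) = 318 + c (p(c) = c + 318 = 318 + c)
(-223035 + 230745)/(-p(173) - 45796) = (-223035 + 230745)/(-(318 + 173) - 45796) = 7710/(-1*491 - 45796) = 7710/(-491 - 45796) = 7710/(-46287) = 7710*(-1/46287) = -2570/15429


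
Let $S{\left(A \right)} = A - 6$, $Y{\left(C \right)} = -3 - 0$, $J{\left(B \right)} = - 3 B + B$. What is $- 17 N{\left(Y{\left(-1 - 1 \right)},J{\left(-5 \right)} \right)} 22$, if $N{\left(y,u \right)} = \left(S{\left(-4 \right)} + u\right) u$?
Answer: $0$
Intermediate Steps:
$J{\left(B \right)} = - 2 B$
$Y{\left(C \right)} = -3$ ($Y{\left(C \right)} = -3 + 0 = -3$)
$S{\left(A \right)} = -6 + A$ ($S{\left(A \right)} = A - 6 = -6 + A$)
$N{\left(y,u \right)} = u \left(-10 + u\right)$ ($N{\left(y,u \right)} = \left(\left(-6 - 4\right) + u\right) u = \left(-10 + u\right) u = u \left(-10 + u\right)$)
$- 17 N{\left(Y{\left(-1 - 1 \right)},J{\left(-5 \right)} \right)} 22 = - 17 \left(-2\right) \left(-5\right) \left(-10 - -10\right) 22 = - 17 \cdot 10 \left(-10 + 10\right) 22 = - 17 \cdot 10 \cdot 0 \cdot 22 = \left(-17\right) 0 \cdot 22 = 0 \cdot 22 = 0$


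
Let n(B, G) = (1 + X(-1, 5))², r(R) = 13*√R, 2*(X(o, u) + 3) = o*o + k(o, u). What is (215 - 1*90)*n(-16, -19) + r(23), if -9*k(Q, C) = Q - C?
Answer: 6125/36 + 13*√23 ≈ 232.48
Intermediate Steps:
k(Q, C) = -Q/9 + C/9 (k(Q, C) = -(Q - C)/9 = -Q/9 + C/9)
X(o, u) = -3 + o²/2 - o/18 + u/18 (X(o, u) = -3 + (o*o + (-o/9 + u/9))/2 = -3 + (o² + (-o/9 + u/9))/2 = -3 + (o² - o/9 + u/9)/2 = -3 + (o²/2 - o/18 + u/18) = -3 + o²/2 - o/18 + u/18)
n(B, G) = 49/36 (n(B, G) = (1 + (-3 + (½)*(-1)² - 1/18*(-1) + (1/18)*5))² = (1 + (-3 + (½)*1 + 1/18 + 5/18))² = (1 + (-3 + ½ + 1/18 + 5/18))² = (1 - 13/6)² = (-7/6)² = 49/36)
(215 - 1*90)*n(-16, -19) + r(23) = (215 - 1*90)*(49/36) + 13*√23 = (215 - 90)*(49/36) + 13*√23 = 125*(49/36) + 13*√23 = 6125/36 + 13*√23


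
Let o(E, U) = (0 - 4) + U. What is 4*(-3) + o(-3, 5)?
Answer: -11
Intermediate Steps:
o(E, U) = -4 + U
4*(-3) + o(-3, 5) = 4*(-3) + (-4 + 5) = -12 + 1 = -11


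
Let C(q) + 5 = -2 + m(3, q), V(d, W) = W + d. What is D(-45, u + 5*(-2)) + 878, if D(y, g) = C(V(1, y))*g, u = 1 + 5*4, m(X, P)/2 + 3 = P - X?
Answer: -299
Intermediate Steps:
m(X, P) = -6 - 2*X + 2*P (m(X, P) = -6 + 2*(P - X) = -6 + (-2*X + 2*P) = -6 - 2*X + 2*P)
u = 21 (u = 1 + 20 = 21)
C(q) = -19 + 2*q (C(q) = -5 + (-2 + (-6 - 2*3 + 2*q)) = -5 + (-2 + (-6 - 6 + 2*q)) = -5 + (-2 + (-12 + 2*q)) = -5 + (-14 + 2*q) = -19 + 2*q)
D(y, g) = g*(-17 + 2*y) (D(y, g) = (-19 + 2*(y + 1))*g = (-19 + 2*(1 + y))*g = (-19 + (2 + 2*y))*g = (-17 + 2*y)*g = g*(-17 + 2*y))
D(-45, u + 5*(-2)) + 878 = (21 + 5*(-2))*(-17 + 2*(-45)) + 878 = (21 - 10)*(-17 - 90) + 878 = 11*(-107) + 878 = -1177 + 878 = -299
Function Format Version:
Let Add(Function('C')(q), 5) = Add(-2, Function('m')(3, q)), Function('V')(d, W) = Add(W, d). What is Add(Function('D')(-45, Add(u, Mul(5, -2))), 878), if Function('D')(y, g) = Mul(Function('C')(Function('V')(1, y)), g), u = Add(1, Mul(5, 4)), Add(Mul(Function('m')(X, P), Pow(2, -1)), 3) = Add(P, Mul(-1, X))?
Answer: -299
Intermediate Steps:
Function('m')(X, P) = Add(-6, Mul(-2, X), Mul(2, P)) (Function('m')(X, P) = Add(-6, Mul(2, Add(P, Mul(-1, X)))) = Add(-6, Add(Mul(-2, X), Mul(2, P))) = Add(-6, Mul(-2, X), Mul(2, P)))
u = 21 (u = Add(1, 20) = 21)
Function('C')(q) = Add(-19, Mul(2, q)) (Function('C')(q) = Add(-5, Add(-2, Add(-6, Mul(-2, 3), Mul(2, q)))) = Add(-5, Add(-2, Add(-6, -6, Mul(2, q)))) = Add(-5, Add(-2, Add(-12, Mul(2, q)))) = Add(-5, Add(-14, Mul(2, q))) = Add(-19, Mul(2, q)))
Function('D')(y, g) = Mul(g, Add(-17, Mul(2, y))) (Function('D')(y, g) = Mul(Add(-19, Mul(2, Add(y, 1))), g) = Mul(Add(-19, Mul(2, Add(1, y))), g) = Mul(Add(-19, Add(2, Mul(2, y))), g) = Mul(Add(-17, Mul(2, y)), g) = Mul(g, Add(-17, Mul(2, y))))
Add(Function('D')(-45, Add(u, Mul(5, -2))), 878) = Add(Mul(Add(21, Mul(5, -2)), Add(-17, Mul(2, -45))), 878) = Add(Mul(Add(21, -10), Add(-17, -90)), 878) = Add(Mul(11, -107), 878) = Add(-1177, 878) = -299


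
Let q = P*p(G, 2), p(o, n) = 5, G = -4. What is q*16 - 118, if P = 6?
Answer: 362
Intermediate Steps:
q = 30 (q = 6*5 = 30)
q*16 - 118 = 30*16 - 118 = 480 - 118 = 362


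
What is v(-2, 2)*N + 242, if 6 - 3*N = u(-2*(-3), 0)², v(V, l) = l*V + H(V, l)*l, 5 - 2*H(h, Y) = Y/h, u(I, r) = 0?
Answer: 246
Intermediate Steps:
H(h, Y) = 5/2 - Y/(2*h)
v(V, l) = V*l + l*(-l + 5*V)/(2*V) (v(V, l) = l*V + ((-l + 5*V)/(2*V))*l = V*l + l*(-l + 5*V)/(2*V))
N = 2 (N = 2 - ⅓*0² = 2 - ⅓*0 = 2 + 0 = 2)
v(-2, 2)*N + 242 = ((½)*2*(-1*2 + 2*(-2)² + 5*(-2))/(-2))*2 + 242 = ((½)*2*(-½)*(-2 + 2*4 - 10))*2 + 242 = ((½)*2*(-½)*(-2 + 8 - 10))*2 + 242 = ((½)*2*(-½)*(-4))*2 + 242 = 2*2 + 242 = 4 + 242 = 246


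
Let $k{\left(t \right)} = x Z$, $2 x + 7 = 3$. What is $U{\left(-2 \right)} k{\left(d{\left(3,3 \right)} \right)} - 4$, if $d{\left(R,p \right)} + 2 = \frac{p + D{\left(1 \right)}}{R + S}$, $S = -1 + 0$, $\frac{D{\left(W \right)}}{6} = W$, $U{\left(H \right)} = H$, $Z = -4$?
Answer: $-20$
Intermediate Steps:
$x = -2$ ($x = - \frac{7}{2} + \frac{1}{2} \cdot 3 = - \frac{7}{2} + \frac{3}{2} = -2$)
$D{\left(W \right)} = 6 W$
$S = -1$
$d{\left(R,p \right)} = -2 + \frac{6 + p}{-1 + R}$ ($d{\left(R,p \right)} = -2 + \frac{p + 6 \cdot 1}{R - 1} = -2 + \frac{p + 6}{-1 + R} = -2 + \frac{6 + p}{-1 + R}$)
$k{\left(t \right)} = 8$ ($k{\left(t \right)} = \left(-2\right) \left(-4\right) = 8$)
$U{\left(-2 \right)} k{\left(d{\left(3,3 \right)} \right)} - 4 = \left(-2\right) 8 - 4 = -16 - 4 = -20$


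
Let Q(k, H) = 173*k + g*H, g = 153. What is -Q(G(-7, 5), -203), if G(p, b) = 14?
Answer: 28637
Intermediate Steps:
Q(k, H) = 153*H + 173*k (Q(k, H) = 173*k + 153*H = 153*H + 173*k)
-Q(G(-7, 5), -203) = -(153*(-203) + 173*14) = -(-31059 + 2422) = -1*(-28637) = 28637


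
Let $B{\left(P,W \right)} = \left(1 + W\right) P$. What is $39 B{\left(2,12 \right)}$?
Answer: $1014$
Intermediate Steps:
$B{\left(P,W \right)} = P \left(1 + W\right)$
$39 B{\left(2,12 \right)} = 39 \cdot 2 \left(1 + 12\right) = 39 \cdot 2 \cdot 13 = 39 \cdot 26 = 1014$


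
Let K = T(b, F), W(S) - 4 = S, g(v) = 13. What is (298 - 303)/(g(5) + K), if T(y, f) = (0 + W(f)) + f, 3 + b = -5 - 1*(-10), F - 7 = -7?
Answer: -5/17 ≈ -0.29412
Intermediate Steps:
F = 0 (F = 7 - 7 = 0)
b = 2 (b = -3 + (-5 - 1*(-10)) = -3 + (-5 + 10) = -3 + 5 = 2)
W(S) = 4 + S
T(y, f) = 4 + 2*f (T(y, f) = (0 + (4 + f)) + f = (4 + f) + f = 4 + 2*f)
K = 4 (K = 4 + 2*0 = 4 + 0 = 4)
(298 - 303)/(g(5) + K) = (298 - 303)/(13 + 4) = -5/17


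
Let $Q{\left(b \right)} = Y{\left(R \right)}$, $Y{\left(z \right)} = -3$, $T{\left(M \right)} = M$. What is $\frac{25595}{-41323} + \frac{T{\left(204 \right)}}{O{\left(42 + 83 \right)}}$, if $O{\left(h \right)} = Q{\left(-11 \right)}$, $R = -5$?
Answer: $- \frac{2835559}{41323} \approx -68.619$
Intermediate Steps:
$Q{\left(b \right)} = -3$
$O{\left(h \right)} = -3$
$\frac{25595}{-41323} + \frac{T{\left(204 \right)}}{O{\left(42 + 83 \right)}} = \frac{25595}{-41323} + \frac{204}{-3} = 25595 \left(- \frac{1}{41323}\right) + 204 \left(- \frac{1}{3}\right) = - \frac{25595}{41323} - 68 = - \frac{2835559}{41323}$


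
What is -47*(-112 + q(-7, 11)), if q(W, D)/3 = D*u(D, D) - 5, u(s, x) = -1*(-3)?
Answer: 1316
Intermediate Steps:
u(s, x) = 3
q(W, D) = -15 + 9*D (q(W, D) = 3*(D*3 - 5) = 3*(3*D - 5) = 3*(-5 + 3*D) = -15 + 9*D)
-47*(-112 + q(-7, 11)) = -47*(-112 + (-15 + 9*11)) = -47*(-112 + (-15 + 99)) = -47*(-112 + 84) = -47*(-28) = 1316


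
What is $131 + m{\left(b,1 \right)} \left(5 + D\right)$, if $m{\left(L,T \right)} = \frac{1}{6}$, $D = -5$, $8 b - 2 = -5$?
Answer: $131$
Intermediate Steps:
$b = - \frac{3}{8}$ ($b = \frac{1}{4} + \frac{1}{8} \left(-5\right) = \frac{1}{4} - \frac{5}{8} = - \frac{3}{8} \approx -0.375$)
$m{\left(L,T \right)} = \frac{1}{6}$
$131 + m{\left(b,1 \right)} \left(5 + D\right) = 131 + \frac{5 - 5}{6} = 131 + \frac{1}{6} \cdot 0 = 131 + 0 = 131$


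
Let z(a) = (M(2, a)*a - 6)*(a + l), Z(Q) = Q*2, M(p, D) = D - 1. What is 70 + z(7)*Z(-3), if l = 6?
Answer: -2738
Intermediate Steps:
M(p, D) = -1 + D
Z(Q) = 2*Q
z(a) = (-6 + a*(-1 + a))*(6 + a) (z(a) = ((-1 + a)*a - 6)*(a + 6) = (a*(-1 + a) - 6)*(6 + a) = (-6 + a*(-1 + a))*(6 + a))
70 + z(7)*Z(-3) = 70 + (-36 + 7**3 - 12*7 + 5*7**2)*(2*(-3)) = 70 + (-36 + 343 - 84 + 5*49)*(-6) = 70 + (-36 + 343 - 84 + 245)*(-6) = 70 + 468*(-6) = 70 - 2808 = -2738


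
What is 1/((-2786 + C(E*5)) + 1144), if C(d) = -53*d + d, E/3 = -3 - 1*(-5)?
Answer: -1/3202 ≈ -0.00031230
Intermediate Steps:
E = 6 (E = 3*(-3 - 1*(-5)) = 3*(-3 + 5) = 3*2 = 6)
C(d) = -52*d
1/((-2786 + C(E*5)) + 1144) = 1/((-2786 - 312*5) + 1144) = 1/((-2786 - 52*30) + 1144) = 1/((-2786 - 1560) + 1144) = 1/(-4346 + 1144) = 1/(-3202) = -1/3202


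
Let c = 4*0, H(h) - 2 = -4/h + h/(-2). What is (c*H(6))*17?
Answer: 0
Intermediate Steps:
H(h) = 2 - 4/h - h/2 (H(h) = 2 + (-4/h + h/(-2)) = 2 + (-4/h + h*(-1/2)) = 2 + (-4/h - h/2) = 2 - 4/h - h/2)
c = 0
(c*H(6))*17 = (0*(2 - 4/6 - 1/2*6))*17 = (0*(2 - 4*1/6 - 3))*17 = (0*(2 - 2/3 - 3))*17 = (0*(-5/3))*17 = 0*17 = 0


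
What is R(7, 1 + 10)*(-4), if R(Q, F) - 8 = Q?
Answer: -60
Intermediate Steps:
R(Q, F) = 8 + Q
R(7, 1 + 10)*(-4) = (8 + 7)*(-4) = 15*(-4) = -60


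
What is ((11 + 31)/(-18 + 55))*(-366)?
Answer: -15372/37 ≈ -415.46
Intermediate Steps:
((11 + 31)/(-18 + 55))*(-366) = (42/37)*(-366) = -15372/37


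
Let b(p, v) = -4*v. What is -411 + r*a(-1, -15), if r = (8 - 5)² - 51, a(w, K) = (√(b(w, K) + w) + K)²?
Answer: -12339 + 1260*√59 ≈ -2660.8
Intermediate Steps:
a(w, K) = (K + √(w - 4*K))² (a(w, K) = (√(-4*K + w) + K)² = (√(w - 4*K) + K)² = (K + √(w - 4*K))²)
r = -42 (r = 3² - 51 = 9 - 51 = -42)
-411 + r*a(-1, -15) = -411 - 42*(-15 + √(-1 - 4*(-15)))² = -411 - 42*(-15 + √(-1 + 60))² = -411 - 42*(-15 + √59)²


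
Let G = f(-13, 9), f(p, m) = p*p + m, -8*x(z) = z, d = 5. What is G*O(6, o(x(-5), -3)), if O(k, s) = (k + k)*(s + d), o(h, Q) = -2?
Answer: 6408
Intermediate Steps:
x(z) = -z/8
f(p, m) = m + p² (f(p, m) = p² + m = m + p²)
O(k, s) = 2*k*(5 + s) (O(k, s) = (k + k)*(s + 5) = (2*k)*(5 + s) = 2*k*(5 + s))
G = 178 (G = 9 + (-13)² = 9 + 169 = 178)
G*O(6, o(x(-5), -3)) = 178*(2*6*(5 - 2)) = 178*(2*6*3) = 178*36 = 6408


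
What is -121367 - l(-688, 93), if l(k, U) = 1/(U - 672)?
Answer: -70271492/579 ≈ -1.2137e+5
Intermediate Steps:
l(k, U) = 1/(-672 + U)
-121367 - l(-688, 93) = -121367 - 1/(-672 + 93) = -121367 - 1/(-579) = -121367 - 1*(-1/579) = -121367 + 1/579 = -70271492/579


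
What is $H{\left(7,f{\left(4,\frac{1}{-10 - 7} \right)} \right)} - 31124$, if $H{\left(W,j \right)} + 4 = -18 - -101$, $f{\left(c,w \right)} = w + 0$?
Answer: $-31045$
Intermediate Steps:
$f{\left(c,w \right)} = w$
$H{\left(W,j \right)} = 79$ ($H{\left(W,j \right)} = -4 - -83 = -4 + \left(-18 + 101\right) = -4 + 83 = 79$)
$H{\left(7,f{\left(4,\frac{1}{-10 - 7} \right)} \right)} - 31124 = 79 - 31124 = -31045$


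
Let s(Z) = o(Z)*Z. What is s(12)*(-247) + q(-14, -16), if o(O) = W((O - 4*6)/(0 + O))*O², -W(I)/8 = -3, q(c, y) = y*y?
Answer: -10243328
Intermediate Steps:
q(c, y) = y²
W(I) = 24 (W(I) = -8*(-3) = 24)
o(O) = 24*O²
s(Z) = 24*Z³ (s(Z) = (24*Z²)*Z = 24*Z³)
s(12)*(-247) + q(-14, -16) = (24*12³)*(-247) + (-16)² = (24*1728)*(-247) + 256 = 41472*(-247) + 256 = -10243584 + 256 = -10243328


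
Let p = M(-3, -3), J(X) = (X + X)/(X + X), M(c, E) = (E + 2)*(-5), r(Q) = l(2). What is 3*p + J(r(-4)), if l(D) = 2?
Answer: 16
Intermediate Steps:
r(Q) = 2
M(c, E) = -10 - 5*E (M(c, E) = (2 + E)*(-5) = -10 - 5*E)
J(X) = 1 (J(X) = (2*X)/((2*X)) = (2*X)*(1/(2*X)) = 1)
p = 5 (p = -10 - 5*(-3) = -10 + 15 = 5)
3*p + J(r(-4)) = 3*5 + 1 = 15 + 1 = 16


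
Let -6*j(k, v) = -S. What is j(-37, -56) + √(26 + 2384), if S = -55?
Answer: -55/6 + √2410 ≈ 39.925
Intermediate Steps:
j(k, v) = -55/6 (j(k, v) = -(-1)*(-55)/6 = -⅙*55 = -55/6)
j(-37, -56) + √(26 + 2384) = -55/6 + √(26 + 2384) = -55/6 + √2410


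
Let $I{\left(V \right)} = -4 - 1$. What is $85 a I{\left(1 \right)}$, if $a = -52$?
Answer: $22100$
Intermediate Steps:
$I{\left(V \right)} = -5$ ($I{\left(V \right)} = -4 - 1 = -5$)
$85 a I{\left(1 \right)} = 85 \left(-52\right) \left(-5\right) = \left(-4420\right) \left(-5\right) = 22100$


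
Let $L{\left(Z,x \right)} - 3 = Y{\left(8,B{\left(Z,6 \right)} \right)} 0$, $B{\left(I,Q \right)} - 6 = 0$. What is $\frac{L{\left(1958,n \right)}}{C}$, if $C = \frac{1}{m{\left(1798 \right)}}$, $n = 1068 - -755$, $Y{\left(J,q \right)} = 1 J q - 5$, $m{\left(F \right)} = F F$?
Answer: $9698412$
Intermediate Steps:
$m{\left(F \right)} = F^{2}$
$B{\left(I,Q \right)} = 6$ ($B{\left(I,Q \right)} = 6 + 0 = 6$)
$Y{\left(J,q \right)} = -5 + J q$ ($Y{\left(J,q \right)} = J q - 5 = -5 + J q$)
$n = 1823$ ($n = 1068 + 755 = 1823$)
$C = \frac{1}{3232804}$ ($C = \frac{1}{1798^{2}} = \frac{1}{3232804} \approx 3.0933 \cdot 10^{-7}$)
$L{\left(Z,x \right)} = 3$ ($L{\left(Z,x \right)} = 3 + \left(-5 + 8 \cdot 6\right) 0 = 3 + \left(-5 + 48\right) 0 = 3 + 43 \cdot 0 = 3 + 0 = 3$)
$\frac{L{\left(1958,n \right)}}{C} = 3 \frac{1}{\frac{1}{3232804}} = 3 \cdot 3232804 = 9698412$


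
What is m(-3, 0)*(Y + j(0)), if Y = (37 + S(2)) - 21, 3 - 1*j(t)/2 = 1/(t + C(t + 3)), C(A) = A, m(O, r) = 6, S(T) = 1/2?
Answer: 131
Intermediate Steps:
S(T) = ½
j(t) = 6 - 2/(3 + 2*t) (j(t) = 6 - 2/(t + (t + 3)) = 6 - 2/(t + (3 + t)) = 6 - 2/(3 + 2*t))
Y = 33/2 (Y = (37 + ½) - 21 = 75/2 - 21 = 33/2 ≈ 16.500)
m(-3, 0)*(Y + j(0)) = 6*(33/2 + 4*(4 + 3*0)/(3 + 2*0)) = 6*(33/2 + 4*(4 + 0)/(3 + 0)) = 6*(33/2 + 4*4/3) = 6*(33/2 + 4*(⅓)*4) = 6*(33/2 + 16/3) = 6*(131/6) = 131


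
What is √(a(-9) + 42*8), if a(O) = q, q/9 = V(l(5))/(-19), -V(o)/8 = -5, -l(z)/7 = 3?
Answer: 2*√28614/19 ≈ 17.806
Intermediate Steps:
l(z) = -21 (l(z) = -7*3 = -21)
V(o) = 40 (V(o) = -8*(-5) = 40)
q = -360/19 (q = 9*(40/(-19)) = 9*(40*(-1/19)) = 9*(-40/19) = -360/19 ≈ -18.947)
a(O) = -360/19
√(a(-9) + 42*8) = √(-360/19 + 42*8) = √(-360/19 + 336) = √(6024/19) = 2*√28614/19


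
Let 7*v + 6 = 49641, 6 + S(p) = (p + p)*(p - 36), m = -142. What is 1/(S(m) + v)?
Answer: 7/403457 ≈ 1.7350e-5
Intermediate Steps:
S(p) = -6 + 2*p*(-36 + p) (S(p) = -6 + (p + p)*(p - 36) = -6 + (2*p)*(-36 + p) = -6 + 2*p*(-36 + p))
v = 49635/7 (v = -6/7 + (⅐)*49641 = -6/7 + 49641/7 = 49635/7 ≈ 7090.7)
1/(S(m) + v) = 1/((-6 - 72*(-142) + 2*(-142)²) + 49635/7) = 1/((-6 + 10224 + 2*20164) + 49635/7) = 1/((-6 + 10224 + 40328) + 49635/7) = 1/(50546 + 49635/7) = 1/(403457/7) = 7/403457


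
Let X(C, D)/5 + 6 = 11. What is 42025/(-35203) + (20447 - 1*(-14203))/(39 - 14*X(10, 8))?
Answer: -1232853725/10948133 ≈ -112.61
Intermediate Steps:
X(C, D) = 25 (X(C, D) = -30 + 5*11 = -30 + 55 = 25)
42025/(-35203) + (20447 - 1*(-14203))/(39 - 14*X(10, 8)) = 42025/(-35203) + (20447 - 1*(-14203))/(39 - 14*25) = 42025*(-1/35203) + (20447 + 14203)/(39 - 350) = -42025/35203 + 34650/(-311) = -42025/35203 + 34650*(-1/311) = -42025/35203 - 34650/311 = -1232853725/10948133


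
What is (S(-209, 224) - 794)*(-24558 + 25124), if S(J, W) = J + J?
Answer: -685992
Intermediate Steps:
S(J, W) = 2*J
(S(-209, 224) - 794)*(-24558 + 25124) = (2*(-209) - 794)*(-24558 + 25124) = (-418 - 794)*566 = -1212*566 = -685992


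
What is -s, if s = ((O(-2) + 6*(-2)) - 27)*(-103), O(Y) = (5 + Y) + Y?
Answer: -3914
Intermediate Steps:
O(Y) = 5 + 2*Y
s = 3914 (s = (((5 + 2*(-2)) + 6*(-2)) - 27)*(-103) = (((5 - 4) - 12) - 27)*(-103) = ((1 - 12) - 27)*(-103) = (-11 - 27)*(-103) = -38*(-103) = 3914)
-s = -1*3914 = -3914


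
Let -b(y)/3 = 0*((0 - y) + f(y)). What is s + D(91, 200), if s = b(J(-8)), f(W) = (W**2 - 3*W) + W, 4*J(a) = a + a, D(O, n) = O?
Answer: 91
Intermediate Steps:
J(a) = a/2 (J(a) = (a + a)/4 = (2*a)/4 = a/2)
f(W) = W**2 - 2*W
b(y) = 0 (b(y) = -0*((0 - y) + y*(-2 + y)) = -0*(-y + y*(-2 + y)) = -3*0 = 0)
s = 0
s + D(91, 200) = 0 + 91 = 91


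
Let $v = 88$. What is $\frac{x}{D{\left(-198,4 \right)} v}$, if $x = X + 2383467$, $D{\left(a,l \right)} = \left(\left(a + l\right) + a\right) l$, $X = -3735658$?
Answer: $\frac{1352191}{137984} \approx 9.7996$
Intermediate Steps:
$D{\left(a,l \right)} = l \left(l + 2 a\right)$ ($D{\left(a,l \right)} = \left(l + 2 a\right) l = l \left(l + 2 a\right)$)
$x = -1352191$ ($x = -3735658 + 2383467 = -1352191$)
$\frac{x}{D{\left(-198,4 \right)} v} = - \frac{1352191}{4 \left(4 + 2 \left(-198\right)\right) 88} = - \frac{1352191}{4 \left(4 - 396\right) 88} = - \frac{1352191}{4 \left(-392\right) 88} = - \frac{1352191}{\left(-1568\right) 88} = - \frac{1352191}{-137984} = \left(-1352191\right) \left(- \frac{1}{137984}\right) = \frac{1352191}{137984}$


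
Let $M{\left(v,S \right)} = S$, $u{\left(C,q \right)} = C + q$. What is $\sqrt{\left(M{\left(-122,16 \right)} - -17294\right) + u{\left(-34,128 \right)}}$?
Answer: $2 \sqrt{4351} \approx 131.92$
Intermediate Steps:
$\sqrt{\left(M{\left(-122,16 \right)} - -17294\right) + u{\left(-34,128 \right)}} = \sqrt{\left(16 - -17294\right) + \left(-34 + 128\right)} = \sqrt{\left(16 + 17294\right) + 94} = \sqrt{17310 + 94} = \sqrt{17404} = 2 \sqrt{4351}$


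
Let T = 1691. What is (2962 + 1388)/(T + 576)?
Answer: 4350/2267 ≈ 1.9188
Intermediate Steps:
(2962 + 1388)/(T + 576) = (2962 + 1388)/(1691 + 576) = 4350/2267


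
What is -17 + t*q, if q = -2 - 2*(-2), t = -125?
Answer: -267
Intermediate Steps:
q = 2 (q = -2 + 4 = 2)
-17 + t*q = -17 - 125*2 = -17 - 250 = -267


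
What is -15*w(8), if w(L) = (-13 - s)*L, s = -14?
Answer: -120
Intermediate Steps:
w(L) = L (w(L) = (-13 - 1*(-14))*L = (-13 + 14)*L = 1*L = L)
-15*w(8) = -15*8 = -120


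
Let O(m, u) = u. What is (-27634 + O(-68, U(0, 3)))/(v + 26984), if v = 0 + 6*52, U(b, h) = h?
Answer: -27631/27296 ≈ -1.0123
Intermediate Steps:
v = 312 (v = 0 + 312 = 312)
(-27634 + O(-68, U(0, 3)))/(v + 26984) = (-27634 + 3)/(312 + 26984) = -27631/27296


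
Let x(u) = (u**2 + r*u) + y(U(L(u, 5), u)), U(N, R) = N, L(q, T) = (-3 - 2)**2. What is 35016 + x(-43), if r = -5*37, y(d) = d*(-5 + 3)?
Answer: 44770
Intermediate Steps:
L(q, T) = 25 (L(q, T) = (-5)**2 = 25)
y(d) = -2*d (y(d) = d*(-2) = -2*d)
r = -185
x(u) = -50 + u**2 - 185*u (x(u) = (u**2 - 185*u) - 2*25 = (u**2 - 185*u) - 50 = -50 + u**2 - 185*u)
35016 + x(-43) = 35016 + (-50 + (-43)**2 - 185*(-43)) = 35016 + (-50 + 1849 + 7955) = 35016 + 9754 = 44770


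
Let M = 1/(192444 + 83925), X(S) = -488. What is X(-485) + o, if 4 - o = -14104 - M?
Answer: 3764145781/276369 ≈ 13620.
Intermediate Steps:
M = 1/276369 ≈ 3.6184e-6
o = 3899013853/276369 (o = 4 - (-14104 - 1*1/276369) = 4 - (-14104 - 1/276369) = 4 - 1*(-3897908377/276369) = 4 + 3897908377/276369 = 3899013853/276369 ≈ 14108.)
X(-485) + o = -488 + 3899013853/276369 = 3764145781/276369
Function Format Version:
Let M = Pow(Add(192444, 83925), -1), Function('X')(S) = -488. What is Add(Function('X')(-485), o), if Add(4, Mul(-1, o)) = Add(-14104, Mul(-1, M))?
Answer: Rational(3764145781, 276369) ≈ 13620.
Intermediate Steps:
M = Rational(1, 276369) (M = Pow(276369, -1) = Rational(1, 276369) ≈ 3.6184e-6)
o = Rational(3899013853, 276369) (o = Add(4, Mul(-1, Add(-14104, Mul(-1, Rational(1, 276369))))) = Add(4, Mul(-1, Add(-14104, Rational(-1, 276369)))) = Add(4, Mul(-1, Rational(-3897908377, 276369))) = Add(4, Rational(3897908377, 276369)) = Rational(3899013853, 276369) ≈ 14108.)
Add(Function('X')(-485), o) = Add(-488, Rational(3899013853, 276369)) = Rational(3764145781, 276369)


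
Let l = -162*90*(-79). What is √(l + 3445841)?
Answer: √4597661 ≈ 2144.2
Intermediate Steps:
l = 1151820 (l = -14580*(-79) = 1151820)
√(l + 3445841) = √(1151820 + 3445841) = √4597661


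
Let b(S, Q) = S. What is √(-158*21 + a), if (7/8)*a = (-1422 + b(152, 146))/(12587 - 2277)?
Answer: I*√172825657774/7217 ≈ 57.603*I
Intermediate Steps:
a = -1016/7217 (a = 8*((-1422 + 152)/(12587 - 2277))/7 = 8*(-1270/10310)/7 = 8*(-1270*1/10310)/7 = (8/7)*(-127/1031) = -1016/7217 ≈ -0.14078)
√(-158*21 + a) = √(-158*21 - 1016/7217) = √(-3318 - 1016/7217) = √(-23947022/7217) = I*√172825657774/7217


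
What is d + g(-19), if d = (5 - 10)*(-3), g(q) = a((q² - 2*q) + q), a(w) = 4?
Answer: 19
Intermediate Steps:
g(q) = 4
d = 15 (d = -5*(-3) = 15)
d + g(-19) = 15 + 4 = 19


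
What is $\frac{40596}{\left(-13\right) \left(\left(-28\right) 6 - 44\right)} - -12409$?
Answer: $\frac{8559950}{689} \approx 12424.0$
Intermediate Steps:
$\frac{40596}{\left(-13\right) \left(\left(-28\right) 6 - 44\right)} - -12409 = \frac{40596}{\left(-13\right) \left(-168 - 44\right)} + 12409 = \frac{40596}{\left(-13\right) \left(-212\right)} + 12409 = \frac{40596}{2756} + 12409 = 40596 \cdot \frac{1}{2756} + 12409 = \frac{10149}{689} + 12409 = \frac{8559950}{689}$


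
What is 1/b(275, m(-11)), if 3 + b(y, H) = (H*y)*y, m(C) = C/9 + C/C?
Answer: -9/151277 ≈ -5.9494e-5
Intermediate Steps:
m(C) = 1 + C/9 (m(C) = C*(⅑) + 1 = C/9 + 1 = 1 + C/9)
b(y, H) = -3 + H*y² (b(y, H) = -3 + (H*y)*y = -3 + H*y²)
1/b(275, m(-11)) = 1/(-3 + (1 + (⅑)*(-11))*275²) = 1/(-3 + (1 - 11/9)*75625) = 1/(-3 - 2/9*75625) = 1/(-3 - 151250/9) = 1/(-151277/9) = -9/151277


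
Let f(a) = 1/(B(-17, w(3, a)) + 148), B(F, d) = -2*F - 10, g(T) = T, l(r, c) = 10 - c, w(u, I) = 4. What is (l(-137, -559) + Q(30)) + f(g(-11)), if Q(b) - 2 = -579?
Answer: -1375/172 ≈ -7.9942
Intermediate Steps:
Q(b) = -577 (Q(b) = 2 - 579 = -577)
B(F, d) = -10 - 2*F
f(a) = 1/172 (f(a) = 1/((-10 - 2*(-17)) + 148) = 1/((-10 + 34) + 148) = 1/(24 + 148) = 1/172)
(l(-137, -559) + Q(30)) + f(g(-11)) = ((10 - 1*(-559)) - 577) + 1/172 = ((10 + 559) - 577) + 1/172 = (569 - 577) + 1/172 = -8 + 1/172 = -1375/172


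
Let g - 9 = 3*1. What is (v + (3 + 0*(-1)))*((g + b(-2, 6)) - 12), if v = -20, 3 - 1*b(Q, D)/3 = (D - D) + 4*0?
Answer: -153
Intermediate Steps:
b(Q, D) = 9 (b(Q, D) = 9 - 3*((D - D) + 4*0) = 9 - 3*(0 + 0) = 9 - 3*0 = 9 + 0 = 9)
g = 12 (g = 9 + 3*1 = 9 + 3 = 12)
(v + (3 + 0*(-1)))*((g + b(-2, 6)) - 12) = (-20 + (3 + 0*(-1)))*((12 + 9) - 12) = (-20 + (3 + 0))*(21 - 12) = (-20 + 3)*9 = -17*9 = -153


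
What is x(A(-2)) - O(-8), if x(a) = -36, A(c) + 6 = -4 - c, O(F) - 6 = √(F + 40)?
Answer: -42 - 4*√2 ≈ -47.657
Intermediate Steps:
O(F) = 6 + √(40 + F) (O(F) = 6 + √(F + 40) = 6 + √(40 + F))
A(c) = -10 - c (A(c) = -6 + (-4 - c) = -10 - c)
x(A(-2)) - O(-8) = -36 - (6 + √(40 - 8)) = -36 - (6 + √32) = -36 - (6 + 4*√2) = -36 + (-6 - 4*√2) = -42 - 4*√2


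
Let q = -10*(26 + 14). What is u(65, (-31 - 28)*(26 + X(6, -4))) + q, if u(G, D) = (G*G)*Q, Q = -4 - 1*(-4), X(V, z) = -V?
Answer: -400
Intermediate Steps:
q = -400 (q = -10*40 = -400)
Q = 0 (Q = -4 + 4 = 0)
u(G, D) = 0 (u(G, D) = (G*G)*0 = G²*0 = 0)
u(65, (-31 - 28)*(26 + X(6, -4))) + q = 0 - 400 = -400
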